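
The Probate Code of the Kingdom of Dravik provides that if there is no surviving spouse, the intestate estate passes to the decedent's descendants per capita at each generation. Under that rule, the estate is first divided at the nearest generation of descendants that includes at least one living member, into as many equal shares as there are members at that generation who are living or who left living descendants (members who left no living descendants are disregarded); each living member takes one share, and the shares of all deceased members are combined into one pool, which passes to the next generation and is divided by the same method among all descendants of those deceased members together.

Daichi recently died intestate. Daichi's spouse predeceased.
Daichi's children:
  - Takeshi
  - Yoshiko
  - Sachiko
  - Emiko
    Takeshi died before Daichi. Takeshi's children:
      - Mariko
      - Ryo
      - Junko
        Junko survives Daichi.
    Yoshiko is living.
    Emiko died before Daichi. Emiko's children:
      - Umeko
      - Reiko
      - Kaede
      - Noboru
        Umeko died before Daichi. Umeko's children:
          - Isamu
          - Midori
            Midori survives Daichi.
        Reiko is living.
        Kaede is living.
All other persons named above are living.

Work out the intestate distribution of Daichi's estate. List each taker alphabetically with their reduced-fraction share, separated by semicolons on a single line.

There is no surviving spouse, so the entire estate passes to Daichi's descendants per capita at each generation.
At generation 1 (Takeshi, Yoshiko, Sachiko, Emiko) there are 4 shares of (1)/4 = 1/4 each.
Living: Yoshiko and Sachiko — each takes 1/4.
Deceased: Takeshi and Emiko. Their combined 1/2 is pooled and carried to generation 2.
At generation 2 (Mariko, Ryo, Junko, Umeko, Reiko, Kaede, Noboru) there are 7 shares of (1/2)/7 = 1/14 each.
Living: Mariko, Ryo, Junko, Reiko, Kaede, and Noboru — each takes 1/14.
Deceased: Umeko. That 1/14 share is carried to generation 3.
At generation 3 (Isamu, Midori) there are 2 shares of (1/14)/2 = 1/28 each.
Living: Isamu and Midori — each takes 1/28.

Isamu 1/28; Junko 1/14; Kaede 1/14; Mariko 1/14; Midori 1/28; Noboru 1/14; Reiko 1/14; Ryo 1/14; Sachiko 1/4; Yoshiko 1/4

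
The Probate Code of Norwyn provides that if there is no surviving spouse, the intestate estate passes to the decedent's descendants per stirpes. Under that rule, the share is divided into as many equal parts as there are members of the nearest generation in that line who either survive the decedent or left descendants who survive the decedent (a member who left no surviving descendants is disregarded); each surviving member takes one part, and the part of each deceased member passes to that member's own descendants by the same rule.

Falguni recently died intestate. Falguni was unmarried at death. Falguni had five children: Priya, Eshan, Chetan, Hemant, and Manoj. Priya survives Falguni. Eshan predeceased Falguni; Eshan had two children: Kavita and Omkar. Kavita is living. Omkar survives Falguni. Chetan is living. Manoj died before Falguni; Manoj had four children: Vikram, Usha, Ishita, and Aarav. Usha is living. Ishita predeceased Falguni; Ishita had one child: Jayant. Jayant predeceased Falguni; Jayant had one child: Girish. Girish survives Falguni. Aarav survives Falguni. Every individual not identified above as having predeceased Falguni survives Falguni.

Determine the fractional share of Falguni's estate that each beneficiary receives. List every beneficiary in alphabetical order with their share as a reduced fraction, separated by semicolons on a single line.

There is no surviving spouse, so the entire estate passes to Falguni's descendants per stirpes.
The estate is divided into 5 equal shares of 1/5 among Priya, Eshan, Chetan, Hemant, Manoj.
Priya is living and takes 1/5.
Eshan predeceased; the 1/5 allotted to Eshan's branch passes to Eshan's issue by representation.
The 1/5 is divided into 2 equal shares of 1/10 among Kavita, Omkar.
Kavita is living and takes 1/10.
Omkar is living and takes 1/10.
Chetan is living and takes 1/5.
Hemant is living and takes 1/5.
Manoj predeceased; the 1/5 allotted to Manoj's branch passes to Manoj's issue by representation.
The 1/5 is divided into 4 equal shares of 1/20 among Vikram, Usha, Ishita, Aarav.
Vikram is living and takes 1/20.
Usha is living and takes 1/20.
Ishita predeceased; the 1/20 allotted to Ishita's branch passes to Ishita's issue by representation.
Jayant's line is the sole branch at this level, so the full 1/20 passes to Jayant's issue by representation.
Girish is the sole taker at this level and receives the full 1/20.
Aarav is living and takes 1/20.

Aarav 1/20; Chetan 1/5; Girish 1/20; Hemant 1/5; Kavita 1/10; Omkar 1/10; Priya 1/5; Usha 1/20; Vikram 1/20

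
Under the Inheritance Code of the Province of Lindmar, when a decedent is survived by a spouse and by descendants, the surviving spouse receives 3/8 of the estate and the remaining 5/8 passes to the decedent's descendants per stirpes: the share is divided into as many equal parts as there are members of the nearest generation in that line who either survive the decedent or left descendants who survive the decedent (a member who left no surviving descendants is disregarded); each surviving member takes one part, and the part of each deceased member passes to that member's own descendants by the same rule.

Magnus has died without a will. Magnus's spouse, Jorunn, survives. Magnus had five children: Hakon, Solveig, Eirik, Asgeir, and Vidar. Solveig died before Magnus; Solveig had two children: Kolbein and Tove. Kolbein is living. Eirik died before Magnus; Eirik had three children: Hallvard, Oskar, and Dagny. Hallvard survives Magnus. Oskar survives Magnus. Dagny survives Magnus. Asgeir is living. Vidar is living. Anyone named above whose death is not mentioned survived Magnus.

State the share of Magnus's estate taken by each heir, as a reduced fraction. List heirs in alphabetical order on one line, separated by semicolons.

Asgeir 1/8; Dagny 1/24; Hakon 1/8; Hallvard 1/24; Jorunn 3/8; Kolbein 1/16; Oskar 1/24; Tove 1/16; Vidar 1/8

Jorunn, as surviving spouse, takes 3/8.
The remaining 5/8 passes to Magnus's descendants per stirpes.
The 5/8 is divided into 5 equal shares of 1/8 among Hakon, Solveig, Eirik, Asgeir, Vidar.
Hakon is living and takes 1/8.
Solveig predeceased; the 1/8 allotted to Solveig's branch passes to Solveig's issue by representation.
The 1/8 is divided into 2 equal shares of 1/16 among Kolbein, Tove.
Kolbein is living and takes 1/16.
Tove is living and takes 1/16.
Eirik predeceased; the 1/8 allotted to Eirik's branch passes to Eirik's issue by representation.
The 1/8 is divided into 3 equal shares of 1/24 among Hallvard, Oskar, Dagny.
Hallvard is living and takes 1/24.
Oskar is living and takes 1/24.
Dagny is living and takes 1/24.
Asgeir is living and takes 1/8.
Vidar is living and takes 1/8.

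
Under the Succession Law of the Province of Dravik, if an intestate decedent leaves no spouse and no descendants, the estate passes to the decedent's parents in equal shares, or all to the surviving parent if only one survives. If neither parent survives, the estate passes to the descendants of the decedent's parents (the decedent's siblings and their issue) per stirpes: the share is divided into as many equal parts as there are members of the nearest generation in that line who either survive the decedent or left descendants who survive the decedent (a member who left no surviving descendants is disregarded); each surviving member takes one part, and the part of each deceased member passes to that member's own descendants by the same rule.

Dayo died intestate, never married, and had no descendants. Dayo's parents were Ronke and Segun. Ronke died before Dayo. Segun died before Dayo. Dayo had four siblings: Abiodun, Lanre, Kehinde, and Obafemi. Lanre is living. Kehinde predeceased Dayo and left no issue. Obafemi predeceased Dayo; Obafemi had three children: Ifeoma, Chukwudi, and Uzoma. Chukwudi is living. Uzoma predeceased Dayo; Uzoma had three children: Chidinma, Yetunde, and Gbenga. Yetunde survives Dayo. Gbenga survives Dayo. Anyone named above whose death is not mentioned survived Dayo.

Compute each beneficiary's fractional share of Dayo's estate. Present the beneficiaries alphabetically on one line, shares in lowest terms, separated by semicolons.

Neither parent survives and there are no descendants, so the estate passes to Dayo's siblings and their issue per stirpes.
Kehinde left no surviving issue, so that branch lapses and is disregarded.
The estate is divided into 3 equal shares of 1/3 among Abiodun, Lanre, Obafemi.
Abiodun is living and takes 1/3.
Lanre is living and takes 1/3.
Obafemi predeceased; the 1/3 allotted to Obafemi's branch passes to Obafemi's issue by representation.
The 1/3 is divided into 3 equal shares of 1/9 among Ifeoma, Chukwudi, Uzoma.
Ifeoma is living and takes 1/9.
Chukwudi is living and takes 1/9.
Uzoma predeceased; the 1/9 allotted to Uzoma's branch passes to Uzoma's issue by representation.
The 1/9 is divided into 3 equal shares of 1/27 among Chidinma, Yetunde, Gbenga.
Chidinma is living and takes 1/27.
Yetunde is living and takes 1/27.
Gbenga is living and takes 1/27.

Abiodun 1/3; Chidinma 1/27; Chukwudi 1/9; Gbenga 1/27; Ifeoma 1/9; Lanre 1/3; Yetunde 1/27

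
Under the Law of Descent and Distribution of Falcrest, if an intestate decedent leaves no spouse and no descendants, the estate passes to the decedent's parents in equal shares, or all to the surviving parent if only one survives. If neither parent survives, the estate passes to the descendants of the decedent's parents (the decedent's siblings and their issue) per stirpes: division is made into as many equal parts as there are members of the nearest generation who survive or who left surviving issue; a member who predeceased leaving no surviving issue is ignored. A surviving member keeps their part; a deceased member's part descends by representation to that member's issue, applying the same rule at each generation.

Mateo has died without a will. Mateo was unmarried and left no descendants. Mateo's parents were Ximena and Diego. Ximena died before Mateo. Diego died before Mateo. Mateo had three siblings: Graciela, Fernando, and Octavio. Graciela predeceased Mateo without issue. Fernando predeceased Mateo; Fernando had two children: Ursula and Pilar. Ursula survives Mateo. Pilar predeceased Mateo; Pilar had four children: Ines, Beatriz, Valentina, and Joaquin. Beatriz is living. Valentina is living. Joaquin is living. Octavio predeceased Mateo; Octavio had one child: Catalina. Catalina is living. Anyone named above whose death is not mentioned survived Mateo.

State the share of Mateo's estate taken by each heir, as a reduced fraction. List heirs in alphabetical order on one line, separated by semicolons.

Beatriz 1/16; Catalina 1/2; Ines 1/16; Joaquin 1/16; Ursula 1/4; Valentina 1/16

Neither parent survives and there are no descendants, so the estate passes to Mateo's siblings and their issue per stirpes.
Graciela left no surviving issue, so that branch lapses and is disregarded.
The estate is divided into 2 equal shares of 1/2 among Fernando, Octavio.
Fernando predeceased; the 1/2 allotted to Fernando's branch passes to Fernando's issue by representation.
The 1/2 is divided into 2 equal shares of 1/4 among Ursula, Pilar.
Ursula is living and takes 1/4.
Pilar predeceased; the 1/4 allotted to Pilar's branch passes to Pilar's issue by representation.
The 1/4 is divided into 4 equal shares of 1/16 among Ines, Beatriz, Valentina, Joaquin.
Ines is living and takes 1/16.
Beatriz is living and takes 1/16.
Valentina is living and takes 1/16.
Joaquin is living and takes 1/16.
Octavio predeceased; the 1/2 allotted to Octavio's branch passes to Octavio's issue by representation.
Catalina is the sole taker at this level and receives the full 1/2.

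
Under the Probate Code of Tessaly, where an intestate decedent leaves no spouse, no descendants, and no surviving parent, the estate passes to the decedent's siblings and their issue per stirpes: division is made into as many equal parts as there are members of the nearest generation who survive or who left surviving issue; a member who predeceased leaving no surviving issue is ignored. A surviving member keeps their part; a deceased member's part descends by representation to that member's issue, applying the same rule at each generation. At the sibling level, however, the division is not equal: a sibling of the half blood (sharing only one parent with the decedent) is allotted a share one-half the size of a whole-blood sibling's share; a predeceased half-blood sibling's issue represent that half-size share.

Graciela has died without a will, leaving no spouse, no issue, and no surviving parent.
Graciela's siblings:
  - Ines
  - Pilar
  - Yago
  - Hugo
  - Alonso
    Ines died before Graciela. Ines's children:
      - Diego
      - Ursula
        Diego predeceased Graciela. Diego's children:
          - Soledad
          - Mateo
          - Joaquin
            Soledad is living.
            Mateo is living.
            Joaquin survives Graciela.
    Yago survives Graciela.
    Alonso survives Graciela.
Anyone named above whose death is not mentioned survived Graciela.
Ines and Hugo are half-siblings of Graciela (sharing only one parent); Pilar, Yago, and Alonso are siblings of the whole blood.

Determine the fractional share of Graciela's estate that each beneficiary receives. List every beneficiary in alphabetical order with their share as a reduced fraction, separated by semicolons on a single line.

No spouse, descendants, or parent survives, so the estate passes to Graciela's siblings per stirpes.
Half-blood siblings count for one-half the weight of whole-blood siblings at the initial division.
Dividing 1 in proportion to weights (total weight 4): Ines (weight 1/2) → 1/8; Pilar (weight 1) → 1/4; Yago (weight 1) → 1/4; Hugo (weight 1/2) → 1/8; Alonso (weight 1) → 1/4.
Ines predeceased; the 1/8 allotted to Ines's branch passes to Ines's issue by representation.
The 1/8 is divided into 2 equal shares of 1/16 among Diego, Ursula.
Diego predeceased; the 1/16 allotted to Diego's branch passes to Diego's issue by representation.
The 1/16 is divided into 3 equal shares of 1/48 among Soledad, Mateo, Joaquin.
Soledad is living and takes 1/48.
Mateo is living and takes 1/48.
Joaquin is living and takes 1/48.
Ursula is living and takes 1/16.
Pilar is living and takes 1/4.
Yago is living and takes 1/4.
Hugo is living and takes 1/8.
Alonso is living and takes 1/4.

Alonso 1/4; Hugo 1/8; Joaquin 1/48; Mateo 1/48; Pilar 1/4; Soledad 1/48; Ursula 1/16; Yago 1/4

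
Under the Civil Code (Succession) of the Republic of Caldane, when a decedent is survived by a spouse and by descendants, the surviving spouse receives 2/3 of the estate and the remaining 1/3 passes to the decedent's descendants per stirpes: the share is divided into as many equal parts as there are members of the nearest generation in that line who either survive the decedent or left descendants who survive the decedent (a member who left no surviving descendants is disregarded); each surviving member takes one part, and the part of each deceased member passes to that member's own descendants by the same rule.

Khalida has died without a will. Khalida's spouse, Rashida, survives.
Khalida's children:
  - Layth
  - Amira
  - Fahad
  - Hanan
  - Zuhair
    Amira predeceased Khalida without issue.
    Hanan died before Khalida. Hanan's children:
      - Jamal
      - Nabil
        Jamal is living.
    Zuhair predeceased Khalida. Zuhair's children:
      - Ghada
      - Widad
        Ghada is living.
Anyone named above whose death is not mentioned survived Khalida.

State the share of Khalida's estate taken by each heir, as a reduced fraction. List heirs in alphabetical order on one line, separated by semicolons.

Rashida, as surviving spouse, takes 2/3.
The remaining 1/3 passes to Khalida's descendants per stirpes.
Amira left no surviving issue, so that branch lapses and is disregarded.
The 1/3 is divided into 4 equal shares of 1/12 among Layth, Fahad, Hanan, Zuhair.
Layth is living and takes 1/12.
Fahad is living and takes 1/12.
Hanan predeceased; the 1/12 allotted to Hanan's branch passes to Hanan's issue by representation.
The 1/12 is divided into 2 equal shares of 1/24 among Jamal, Nabil.
Jamal is living and takes 1/24.
Nabil is living and takes 1/24.
Zuhair predeceased; the 1/12 allotted to Zuhair's branch passes to Zuhair's issue by representation.
The 1/12 is divided into 2 equal shares of 1/24 among Ghada, Widad.
Ghada is living and takes 1/24.
Widad is living and takes 1/24.

Fahad 1/12; Ghada 1/24; Jamal 1/24; Layth 1/12; Nabil 1/24; Rashida 2/3; Widad 1/24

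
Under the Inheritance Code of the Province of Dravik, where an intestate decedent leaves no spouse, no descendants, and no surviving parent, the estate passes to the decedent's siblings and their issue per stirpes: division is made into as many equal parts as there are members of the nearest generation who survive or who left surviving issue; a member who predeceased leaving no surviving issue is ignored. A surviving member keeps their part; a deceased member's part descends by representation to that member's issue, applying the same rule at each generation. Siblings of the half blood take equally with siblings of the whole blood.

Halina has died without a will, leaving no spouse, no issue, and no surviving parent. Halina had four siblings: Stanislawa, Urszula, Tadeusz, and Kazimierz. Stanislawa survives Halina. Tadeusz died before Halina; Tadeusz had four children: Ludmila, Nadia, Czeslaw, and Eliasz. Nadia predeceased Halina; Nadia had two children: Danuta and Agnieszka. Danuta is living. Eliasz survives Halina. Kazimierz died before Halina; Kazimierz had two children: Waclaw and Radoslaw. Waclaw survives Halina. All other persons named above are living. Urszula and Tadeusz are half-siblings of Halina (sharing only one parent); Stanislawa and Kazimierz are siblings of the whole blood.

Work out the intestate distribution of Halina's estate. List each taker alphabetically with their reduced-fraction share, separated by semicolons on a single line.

Agnieszka 1/32; Czeslaw 1/16; Danuta 1/32; Eliasz 1/16; Ludmila 1/16; Radoslaw 1/8; Stanislawa 1/4; Urszula 1/4; Waclaw 1/8

No spouse, descendants, or parent survives, so the estate passes to Halina's siblings per stirpes.
Half-blood and whole-blood siblings take equally under the stated rule.
The estate is divided into 4 equal shares of 1/4 among Stanislawa, Urszula, Tadeusz, Kazimierz.
Stanislawa is living and takes 1/4.
Urszula is living and takes 1/4.
Tadeusz predeceased; the 1/4 allotted to Tadeusz's branch passes to Tadeusz's issue by representation.
The 1/4 is divided into 4 equal shares of 1/16 among Ludmila, Nadia, Czeslaw, Eliasz.
Ludmila is living and takes 1/16.
Nadia predeceased; the 1/16 allotted to Nadia's branch passes to Nadia's issue by representation.
The 1/16 is divided into 2 equal shares of 1/32 among Danuta, Agnieszka.
Danuta is living and takes 1/32.
Agnieszka is living and takes 1/32.
Czeslaw is living and takes 1/16.
Eliasz is living and takes 1/16.
Kazimierz predeceased; the 1/4 allotted to Kazimierz's branch passes to Kazimierz's issue by representation.
The 1/4 is divided into 2 equal shares of 1/8 among Waclaw, Radoslaw.
Waclaw is living and takes 1/8.
Radoslaw is living and takes 1/8.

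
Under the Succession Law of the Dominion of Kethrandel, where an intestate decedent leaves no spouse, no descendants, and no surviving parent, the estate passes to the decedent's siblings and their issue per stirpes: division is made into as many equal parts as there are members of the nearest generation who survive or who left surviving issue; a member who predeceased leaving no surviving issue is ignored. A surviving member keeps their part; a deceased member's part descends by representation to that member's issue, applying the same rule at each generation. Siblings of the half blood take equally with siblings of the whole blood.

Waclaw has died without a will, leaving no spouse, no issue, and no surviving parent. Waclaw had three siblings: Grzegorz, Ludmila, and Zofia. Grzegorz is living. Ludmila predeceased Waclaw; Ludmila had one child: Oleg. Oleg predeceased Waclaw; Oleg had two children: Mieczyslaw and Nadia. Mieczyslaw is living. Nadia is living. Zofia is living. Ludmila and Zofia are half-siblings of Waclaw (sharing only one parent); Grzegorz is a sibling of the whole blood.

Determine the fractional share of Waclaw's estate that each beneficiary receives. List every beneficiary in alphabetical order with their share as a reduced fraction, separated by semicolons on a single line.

No spouse, descendants, or parent survives, so the estate passes to Waclaw's siblings per stirpes.
Half-blood and whole-blood siblings take equally under the stated rule.
The estate is divided into 3 equal shares of 1/3 among Grzegorz, Ludmila, Zofia.
Grzegorz is living and takes 1/3.
Ludmila predeceased; the 1/3 allotted to Ludmila's branch passes to Ludmila's issue by representation.
Oleg's line is the sole branch at this level, so the full 1/3 passes to Oleg's issue by representation.
The 1/3 is divided into 2 equal shares of 1/6 among Mieczyslaw, Nadia.
Mieczyslaw is living and takes 1/6.
Nadia is living and takes 1/6.
Zofia is living and takes 1/3.

Grzegorz 1/3; Mieczyslaw 1/6; Nadia 1/6; Zofia 1/3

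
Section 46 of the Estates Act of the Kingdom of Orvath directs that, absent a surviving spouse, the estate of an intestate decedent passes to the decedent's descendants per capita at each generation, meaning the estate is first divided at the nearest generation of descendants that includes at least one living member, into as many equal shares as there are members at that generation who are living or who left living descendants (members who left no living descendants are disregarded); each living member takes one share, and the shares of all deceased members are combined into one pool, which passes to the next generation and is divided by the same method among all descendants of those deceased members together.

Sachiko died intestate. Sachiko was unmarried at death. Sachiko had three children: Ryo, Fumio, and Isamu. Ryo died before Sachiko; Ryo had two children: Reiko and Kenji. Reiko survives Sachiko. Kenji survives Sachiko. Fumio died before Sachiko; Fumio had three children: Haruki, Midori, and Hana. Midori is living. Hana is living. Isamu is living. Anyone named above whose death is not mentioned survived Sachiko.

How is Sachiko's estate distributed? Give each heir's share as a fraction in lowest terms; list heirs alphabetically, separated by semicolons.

There is no surviving spouse, so the entire estate passes to Sachiko's descendants per capita at each generation.
At generation 1 (Ryo, Fumio, Isamu) there are 3 shares of (1)/3 = 1/3 each.
Living: Isamu — each takes 1/3.
Deceased: Ryo and Fumio. Their combined 2/3 is pooled and carried to generation 2.
At generation 2 (Reiko, Kenji, Haruki, Midori, Hana) there are 5 shares of (2/3)/5 = 2/15 each.
Living: Reiko, Kenji, Haruki, Midori, and Hana — each takes 2/15.

Hana 2/15; Haruki 2/15; Isamu 1/3; Kenji 2/15; Midori 2/15; Reiko 2/15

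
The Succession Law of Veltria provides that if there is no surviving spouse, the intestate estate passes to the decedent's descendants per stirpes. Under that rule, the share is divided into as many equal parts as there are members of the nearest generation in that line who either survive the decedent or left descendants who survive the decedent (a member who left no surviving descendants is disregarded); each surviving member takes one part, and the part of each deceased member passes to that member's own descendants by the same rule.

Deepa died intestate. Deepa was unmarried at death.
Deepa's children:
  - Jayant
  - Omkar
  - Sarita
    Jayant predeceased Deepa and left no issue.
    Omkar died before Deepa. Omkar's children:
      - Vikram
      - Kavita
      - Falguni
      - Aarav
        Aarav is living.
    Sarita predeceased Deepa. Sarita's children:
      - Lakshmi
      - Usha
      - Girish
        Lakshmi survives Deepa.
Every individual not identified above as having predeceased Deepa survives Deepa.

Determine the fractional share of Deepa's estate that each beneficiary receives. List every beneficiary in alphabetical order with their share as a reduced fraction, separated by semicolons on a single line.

Aarav 1/8; Falguni 1/8; Girish 1/6; Kavita 1/8; Lakshmi 1/6; Usha 1/6; Vikram 1/8

There is no surviving spouse, so the entire estate passes to Deepa's descendants per stirpes.
Jayant left no surviving issue, so that branch lapses and is disregarded.
The estate is divided into 2 equal shares of 1/2 among Omkar, Sarita.
Omkar predeceased; the 1/2 allotted to Omkar's branch passes to Omkar's issue by representation.
The 1/2 is divided into 4 equal shares of 1/8 among Vikram, Kavita, Falguni, Aarav.
Vikram is living and takes 1/8.
Kavita is living and takes 1/8.
Falguni is living and takes 1/8.
Aarav is living and takes 1/8.
Sarita predeceased; the 1/2 allotted to Sarita's branch passes to Sarita's issue by representation.
The 1/2 is divided into 3 equal shares of 1/6 among Lakshmi, Usha, Girish.
Lakshmi is living and takes 1/6.
Usha is living and takes 1/6.
Girish is living and takes 1/6.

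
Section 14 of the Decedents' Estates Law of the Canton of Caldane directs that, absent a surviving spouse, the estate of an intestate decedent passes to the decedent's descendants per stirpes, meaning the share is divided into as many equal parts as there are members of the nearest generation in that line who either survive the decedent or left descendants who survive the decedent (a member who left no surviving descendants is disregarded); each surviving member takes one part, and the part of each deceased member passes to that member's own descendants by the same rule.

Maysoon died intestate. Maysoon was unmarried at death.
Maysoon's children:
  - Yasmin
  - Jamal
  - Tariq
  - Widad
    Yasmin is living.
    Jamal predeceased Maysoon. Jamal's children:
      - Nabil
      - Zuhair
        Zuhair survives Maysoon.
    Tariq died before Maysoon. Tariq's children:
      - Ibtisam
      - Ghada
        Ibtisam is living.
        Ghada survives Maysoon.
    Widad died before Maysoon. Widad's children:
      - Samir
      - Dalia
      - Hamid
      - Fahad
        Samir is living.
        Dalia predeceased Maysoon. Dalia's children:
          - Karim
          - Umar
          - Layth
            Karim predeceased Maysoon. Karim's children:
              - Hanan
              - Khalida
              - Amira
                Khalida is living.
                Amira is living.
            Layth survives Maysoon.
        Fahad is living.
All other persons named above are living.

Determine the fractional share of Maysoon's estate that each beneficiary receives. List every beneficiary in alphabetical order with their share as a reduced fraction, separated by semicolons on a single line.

There is no surviving spouse, so the entire estate passes to Maysoon's descendants per stirpes.
The estate is divided into 4 equal shares of 1/4 among Yasmin, Jamal, Tariq, Widad.
Yasmin is living and takes 1/4.
Jamal predeceased; the 1/4 allotted to Jamal's branch passes to Jamal's issue by representation.
The 1/4 is divided into 2 equal shares of 1/8 among Nabil, Zuhair.
Nabil is living and takes 1/8.
Zuhair is living and takes 1/8.
Tariq predeceased; the 1/4 allotted to Tariq's branch passes to Tariq's issue by representation.
The 1/4 is divided into 2 equal shares of 1/8 among Ibtisam, Ghada.
Ibtisam is living and takes 1/8.
Ghada is living and takes 1/8.
Widad predeceased; the 1/4 allotted to Widad's branch passes to Widad's issue by representation.
The 1/4 is divided into 4 equal shares of 1/16 among Samir, Dalia, Hamid, Fahad.
Samir is living and takes 1/16.
Dalia predeceased; the 1/16 allotted to Dalia's branch passes to Dalia's issue by representation.
The 1/16 is divided into 3 equal shares of 1/48 among Karim, Umar, Layth.
Karim predeceased; the 1/48 allotted to Karim's branch passes to Karim's issue by representation.
The 1/48 is divided into 3 equal shares of 1/144 among Hanan, Khalida, Amira.
Hanan is living and takes 1/144.
Khalida is living and takes 1/144.
Amira is living and takes 1/144.
Umar is living and takes 1/48.
Layth is living and takes 1/48.
Hamid is living and takes 1/16.
Fahad is living and takes 1/16.

Amira 1/144; Fahad 1/16; Ghada 1/8; Hamid 1/16; Hanan 1/144; Ibtisam 1/8; Khalida 1/144; Layth 1/48; Nabil 1/8; Samir 1/16; Umar 1/48; Yasmin 1/4; Zuhair 1/8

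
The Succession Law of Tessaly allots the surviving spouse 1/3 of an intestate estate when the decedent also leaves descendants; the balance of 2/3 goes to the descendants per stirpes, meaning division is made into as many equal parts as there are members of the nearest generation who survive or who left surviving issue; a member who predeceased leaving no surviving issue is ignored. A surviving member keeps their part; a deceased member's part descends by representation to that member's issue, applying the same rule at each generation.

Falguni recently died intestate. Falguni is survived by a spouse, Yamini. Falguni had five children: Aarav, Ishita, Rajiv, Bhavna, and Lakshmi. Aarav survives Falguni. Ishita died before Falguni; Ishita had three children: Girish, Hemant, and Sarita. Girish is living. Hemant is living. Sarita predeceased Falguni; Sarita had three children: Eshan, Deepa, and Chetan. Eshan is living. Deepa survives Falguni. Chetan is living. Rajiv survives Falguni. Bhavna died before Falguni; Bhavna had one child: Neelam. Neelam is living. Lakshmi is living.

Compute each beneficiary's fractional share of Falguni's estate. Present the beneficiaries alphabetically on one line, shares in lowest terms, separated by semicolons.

Yamini, as surviving spouse, takes 1/3.
The remaining 2/3 passes to Falguni's descendants per stirpes.
The 2/3 is divided into 5 equal shares of 2/15 among Aarav, Ishita, Rajiv, Bhavna, Lakshmi.
Aarav is living and takes 2/15.
Ishita predeceased; the 2/15 allotted to Ishita's branch passes to Ishita's issue by representation.
The 2/15 is divided into 3 equal shares of 2/45 among Girish, Hemant, Sarita.
Girish is living and takes 2/45.
Hemant is living and takes 2/45.
Sarita predeceased; the 2/45 allotted to Sarita's branch passes to Sarita's issue by representation.
The 2/45 is divided into 3 equal shares of 2/135 among Eshan, Deepa, Chetan.
Eshan is living and takes 2/135.
Deepa is living and takes 2/135.
Chetan is living and takes 2/135.
Rajiv is living and takes 2/15.
Bhavna predeceased; the 2/15 allotted to Bhavna's branch passes to Bhavna's issue by representation.
Neelam is the sole taker at this level and receives the full 2/15.
Lakshmi is living and takes 2/15.

Aarav 2/15; Chetan 2/135; Deepa 2/135; Eshan 2/135; Girish 2/45; Hemant 2/45; Lakshmi 2/15; Neelam 2/15; Rajiv 2/15; Yamini 1/3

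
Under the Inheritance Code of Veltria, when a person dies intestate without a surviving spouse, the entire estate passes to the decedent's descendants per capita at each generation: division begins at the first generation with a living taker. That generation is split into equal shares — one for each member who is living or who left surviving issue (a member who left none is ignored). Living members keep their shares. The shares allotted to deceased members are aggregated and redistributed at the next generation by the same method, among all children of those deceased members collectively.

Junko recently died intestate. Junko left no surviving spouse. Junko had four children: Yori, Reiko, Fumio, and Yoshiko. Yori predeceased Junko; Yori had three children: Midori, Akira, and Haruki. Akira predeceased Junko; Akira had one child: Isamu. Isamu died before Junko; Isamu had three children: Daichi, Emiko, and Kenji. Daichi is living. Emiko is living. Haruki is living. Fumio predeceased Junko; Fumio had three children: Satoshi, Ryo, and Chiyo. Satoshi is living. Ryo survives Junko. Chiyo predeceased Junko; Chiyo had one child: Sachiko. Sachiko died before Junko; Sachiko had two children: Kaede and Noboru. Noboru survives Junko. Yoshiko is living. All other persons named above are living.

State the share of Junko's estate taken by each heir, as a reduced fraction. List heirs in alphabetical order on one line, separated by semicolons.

There is no surviving spouse, so the entire estate passes to Junko's descendants per capita at each generation.
At generation 1 (Yori, Reiko, Fumio, Yoshiko) there are 4 shares of (1)/4 = 1/4 each.
Living: Reiko and Yoshiko — each takes 1/4.
Deceased: Yori and Fumio. Their combined 1/2 is pooled and carried to generation 2.
At generation 2 (Midori, Akira, Haruki, Satoshi, Ryo, Chiyo) there are 6 shares of (1/2)/6 = 1/12 each.
Living: Midori, Haruki, Satoshi, and Ryo — each takes 1/12.
Deceased: Akira and Chiyo. Their combined 1/6 is pooled and carried to generation 3.
At generation 3 (Isamu, Sachiko) there are 2 shares of (1/6)/2 = 1/12 each.
Deceased: Isamu and Sachiko. Their combined 1/6 is pooled and carried to generation 4.
At generation 4 (Daichi, Emiko, Kenji, Kaede, Noboru) there are 5 shares of (1/6)/5 = 1/30 each.
Living: Daichi, Emiko, Kenji, Kaede, and Noboru — each takes 1/30.

Daichi 1/30; Emiko 1/30; Haruki 1/12; Kaede 1/30; Kenji 1/30; Midori 1/12; Noboru 1/30; Reiko 1/4; Ryo 1/12; Satoshi 1/12; Yoshiko 1/4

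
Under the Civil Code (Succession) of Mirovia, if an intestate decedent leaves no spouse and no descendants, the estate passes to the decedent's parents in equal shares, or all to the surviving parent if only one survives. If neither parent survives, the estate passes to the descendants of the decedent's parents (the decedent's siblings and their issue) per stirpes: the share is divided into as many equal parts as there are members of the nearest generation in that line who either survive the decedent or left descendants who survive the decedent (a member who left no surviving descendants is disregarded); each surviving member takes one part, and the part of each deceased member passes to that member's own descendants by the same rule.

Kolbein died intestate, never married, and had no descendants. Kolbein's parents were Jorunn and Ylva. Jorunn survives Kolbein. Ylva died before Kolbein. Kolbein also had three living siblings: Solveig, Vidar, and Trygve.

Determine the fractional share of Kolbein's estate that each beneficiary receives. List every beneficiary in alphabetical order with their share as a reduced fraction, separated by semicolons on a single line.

Only one parent, Jorunn, survives, so Jorunn takes the entire estate. The siblings take nothing because a surviving parent has priority.

Jorunn 1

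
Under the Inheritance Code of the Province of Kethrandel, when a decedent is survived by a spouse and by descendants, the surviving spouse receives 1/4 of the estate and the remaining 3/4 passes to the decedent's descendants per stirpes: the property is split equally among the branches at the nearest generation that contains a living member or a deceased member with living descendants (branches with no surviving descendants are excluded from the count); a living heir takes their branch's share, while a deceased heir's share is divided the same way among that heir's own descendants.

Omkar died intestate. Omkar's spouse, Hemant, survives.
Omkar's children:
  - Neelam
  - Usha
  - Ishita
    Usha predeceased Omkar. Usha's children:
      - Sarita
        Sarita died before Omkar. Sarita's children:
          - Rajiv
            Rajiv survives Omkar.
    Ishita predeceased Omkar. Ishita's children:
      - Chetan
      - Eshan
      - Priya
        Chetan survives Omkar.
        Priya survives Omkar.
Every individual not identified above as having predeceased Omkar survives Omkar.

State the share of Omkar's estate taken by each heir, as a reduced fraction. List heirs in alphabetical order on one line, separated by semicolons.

Hemant, as surviving spouse, takes 1/4.
The remaining 3/4 passes to Omkar's descendants per stirpes.
The 3/4 is divided into 3 equal shares of 1/4 among Neelam, Usha, Ishita.
Neelam is living and takes 1/4.
Usha predeceased; the 1/4 allotted to Usha's branch passes to Usha's issue by representation.
Sarita's line is the sole branch at this level, so the full 1/4 passes to Sarita's issue by representation.
Rajiv is the sole taker at this level and receives the full 1/4.
Ishita predeceased; the 1/4 allotted to Ishita's branch passes to Ishita's issue by representation.
The 1/4 is divided into 3 equal shares of 1/12 among Chetan, Eshan, Priya.
Chetan is living and takes 1/12.
Eshan is living and takes 1/12.
Priya is living and takes 1/12.

Chetan 1/12; Eshan 1/12; Hemant 1/4; Neelam 1/4; Priya 1/12; Rajiv 1/4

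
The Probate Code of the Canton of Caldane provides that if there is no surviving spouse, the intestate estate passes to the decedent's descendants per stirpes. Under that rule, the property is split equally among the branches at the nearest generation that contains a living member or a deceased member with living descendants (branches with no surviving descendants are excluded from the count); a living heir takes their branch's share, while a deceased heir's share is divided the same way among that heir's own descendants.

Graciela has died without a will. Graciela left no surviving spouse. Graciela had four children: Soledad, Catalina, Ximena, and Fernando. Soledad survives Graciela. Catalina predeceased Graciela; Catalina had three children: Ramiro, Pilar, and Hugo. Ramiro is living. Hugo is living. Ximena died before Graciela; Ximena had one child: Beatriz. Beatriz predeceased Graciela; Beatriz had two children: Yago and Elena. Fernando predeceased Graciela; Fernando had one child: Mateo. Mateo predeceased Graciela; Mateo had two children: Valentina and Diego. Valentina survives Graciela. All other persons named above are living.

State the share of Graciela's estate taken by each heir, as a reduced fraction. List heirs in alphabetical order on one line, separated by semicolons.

There is no surviving spouse, so the entire estate passes to Graciela's descendants per stirpes.
The estate is divided into 4 equal shares of 1/4 among Soledad, Catalina, Ximena, Fernando.
Soledad is living and takes 1/4.
Catalina predeceased; the 1/4 allotted to Catalina's branch passes to Catalina's issue by representation.
The 1/4 is divided into 3 equal shares of 1/12 among Ramiro, Pilar, Hugo.
Ramiro is living and takes 1/12.
Pilar is living and takes 1/12.
Hugo is living and takes 1/12.
Ximena predeceased; the 1/4 allotted to Ximena's branch passes to Ximena's issue by representation.
Beatriz's line is the sole branch at this level, so the full 1/4 passes to Beatriz's issue by representation.
The 1/4 is divided into 2 equal shares of 1/8 among Yago, Elena.
Yago is living and takes 1/8.
Elena is living and takes 1/8.
Fernando predeceased; the 1/4 allotted to Fernando's branch passes to Fernando's issue by representation.
Mateo's line is the sole branch at this level, so the full 1/4 passes to Mateo's issue by representation.
The 1/4 is divided into 2 equal shares of 1/8 among Valentina, Diego.
Valentina is living and takes 1/8.
Diego is living and takes 1/8.

Diego 1/8; Elena 1/8; Hugo 1/12; Pilar 1/12; Ramiro 1/12; Soledad 1/4; Valentina 1/8; Yago 1/8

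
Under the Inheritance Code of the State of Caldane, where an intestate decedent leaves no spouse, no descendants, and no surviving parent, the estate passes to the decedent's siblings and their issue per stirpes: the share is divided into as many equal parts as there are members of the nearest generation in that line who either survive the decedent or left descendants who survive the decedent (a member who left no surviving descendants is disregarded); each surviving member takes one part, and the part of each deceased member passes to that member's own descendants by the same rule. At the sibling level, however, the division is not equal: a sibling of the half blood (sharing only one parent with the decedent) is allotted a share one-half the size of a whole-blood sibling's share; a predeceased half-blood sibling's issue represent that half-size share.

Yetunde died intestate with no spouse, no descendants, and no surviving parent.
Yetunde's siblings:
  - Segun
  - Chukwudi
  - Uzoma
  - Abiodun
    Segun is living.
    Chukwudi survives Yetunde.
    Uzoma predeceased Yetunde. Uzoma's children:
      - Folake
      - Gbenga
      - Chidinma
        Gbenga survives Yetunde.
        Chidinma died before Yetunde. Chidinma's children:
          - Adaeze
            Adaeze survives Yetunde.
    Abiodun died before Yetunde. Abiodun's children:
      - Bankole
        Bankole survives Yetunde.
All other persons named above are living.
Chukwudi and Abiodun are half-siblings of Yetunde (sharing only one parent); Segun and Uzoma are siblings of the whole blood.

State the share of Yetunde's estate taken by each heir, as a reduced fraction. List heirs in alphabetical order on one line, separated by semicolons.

Adaeze 1/9; Bankole 1/6; Chukwudi 1/6; Folake 1/9; Gbenga 1/9; Segun 1/3

No spouse, descendants, or parent survives, so the estate passes to Yetunde's siblings per stirpes.
Half-blood siblings count for one-half the weight of whole-blood siblings at the initial division.
Dividing 1 in proportion to weights (total weight 3): Segun (weight 1) → 1/3; Chukwudi (weight 1/2) → 1/6; Uzoma (weight 1) → 1/3; Abiodun (weight 1/2) → 1/6.
Segun is living and takes 1/3.
Chukwudi is living and takes 1/6.
Uzoma predeceased; the 1/3 allotted to Uzoma's branch passes to Uzoma's issue by representation.
The 1/3 is divided into 3 equal shares of 1/9 among Folake, Gbenga, Chidinma.
Folake is living and takes 1/9.
Gbenga is living and takes 1/9.
Chidinma predeceased; the 1/9 allotted to Chidinma's branch passes to Chidinma's issue by representation.
Adaeze is the sole taker at this level and receives the full 1/9.
Abiodun predeceased; the 1/6 allotted to Abiodun's branch passes to Abiodun's issue by representation.
Bankole is the sole taker at this level and receives the full 1/6.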